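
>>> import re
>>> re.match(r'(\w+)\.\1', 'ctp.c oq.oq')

`match` is anchored at position 0; if the pattern doesn't fit there, it returns None.
Here position 0 doesn't satisfy it, so the call returns None.

None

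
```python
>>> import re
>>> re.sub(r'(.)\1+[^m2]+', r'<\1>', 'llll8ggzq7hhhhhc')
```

`\1` has to match the exact text group 1 already captured.
The replacement refers to a captured group, so each match is rewritten using its own captured text.

'<l>'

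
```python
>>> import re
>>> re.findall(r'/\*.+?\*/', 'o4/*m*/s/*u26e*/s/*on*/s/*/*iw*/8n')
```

Lazy quantifiers expand one character at a time until the remainder of the pattern can match.
Matches: at [2:7] → '/*m*/'; at [8:16] → '/*u26e*/'; at [17:23] → '/*on*/'; at [24:32] → '/*/*iw*/'.
With no groups in the pattern, `findall` gives back each whole match — 4 here.

['/*m*/', '/*u26e*/', '/*on*/', '/*/*iw*/']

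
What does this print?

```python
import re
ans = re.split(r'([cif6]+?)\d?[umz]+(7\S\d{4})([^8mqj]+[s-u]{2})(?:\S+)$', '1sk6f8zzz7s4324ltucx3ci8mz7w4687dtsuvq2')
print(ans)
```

Pattern: one or more of one of [cif6] (lazy) (captured); then optionally a digit, then one or more of one of [umz]; then a literal '7', then a non-whitespace character, then exactly 4 of a digit (captured); then one or more of any character except [8mqj], then exactly 2 of a character in [s-u] (captured); then one or more of a non-whitespace character (non-capturing group); then anchored at the end.
With a capturing group present, the delimiter's captured portion is kept in the result list.

['1sk', '6f', '7s4324', 'ltu', '']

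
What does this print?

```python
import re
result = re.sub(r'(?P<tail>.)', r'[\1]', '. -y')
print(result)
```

The pattern matches any character (captured as 'tail').
Matches: at [0:1] → '.'; at [1:2] → ' '; at [2:3] → '-'; at [3:4] → 'y'.
`\1` in the replacement pulls in group 1's text for each match.

[.][ ][-][y]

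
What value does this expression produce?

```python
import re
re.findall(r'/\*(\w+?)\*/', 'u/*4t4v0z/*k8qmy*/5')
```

['k8qmy']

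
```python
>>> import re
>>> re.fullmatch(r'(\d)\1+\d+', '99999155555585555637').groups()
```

('9',)

The match spans [0:20] → '99999155555585555637'.
Captured: group 1 = '9'.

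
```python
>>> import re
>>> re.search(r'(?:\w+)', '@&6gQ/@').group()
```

'6gQ'

The match spans [2:5] → '6gQ'.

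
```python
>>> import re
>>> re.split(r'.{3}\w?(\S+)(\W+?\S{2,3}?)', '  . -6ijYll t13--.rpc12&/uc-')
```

[' ', '-6ijYll', ' t1', '', '.rpc12&', '/uc', '-']

Pattern: exactly 3 of any character, then optionally a word character; then one or more of a non-whitespace character (captured); then one or more of a non-word character (lazy), then 2 to 3 of a non-whitespace character (lazy) (captured).
With the lazy modifier that quantifier settles for the fewest repetitions that let the rest of the pattern succeed (the atoms after it are unaffected and can still be greedy).
Matches to split on: at [1:14] → ' . -6ijYll t1'; at [14:27] → '3--.rpc12&/uc'.
With a capturing group present, the delimiter's captured portion is kept in the result list.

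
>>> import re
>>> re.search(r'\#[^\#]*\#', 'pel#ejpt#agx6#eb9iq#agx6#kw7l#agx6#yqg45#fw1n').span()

(3, 9)

The match spans [3:9] → '#ejpt#'.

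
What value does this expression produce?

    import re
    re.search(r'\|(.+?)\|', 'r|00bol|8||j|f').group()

Lazy quantifiers expand one character at a time until the remainder of the pattern can match.
`re.search` scans for the first position where the pattern succeeds.
The match spans [1:8] → '|00bol|'.
Captured: group 1 = '00bol'.

'|00bol|'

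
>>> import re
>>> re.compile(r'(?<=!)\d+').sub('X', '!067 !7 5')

The positive lookaround only admits positions where the adjacent text matches; those characters stay outside the span.
Matches: at [1:4] → '067'; at [6:7] → '7'.
Every occurrence is swapped for 'X'.

'!X !X 5'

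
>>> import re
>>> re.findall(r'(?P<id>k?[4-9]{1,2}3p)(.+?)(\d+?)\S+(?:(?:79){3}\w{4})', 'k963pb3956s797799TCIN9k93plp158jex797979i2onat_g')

Pattern: optionally a literal 'k', then 1 to 2 of a character in [4-9], then the literal '3p' (captured as 'id'); then one or more of any character (lazy) (captured); then one or more of a digit (lazy) (captured); then one or more of a non-whitespace character; then the literal '79' repeated 3 times, then exactly 4 of a word character (non-capturing group).
Multiple groups make `findall` return tuples — one 3-tuple for the one match.

[('k963p', 'b', '3')]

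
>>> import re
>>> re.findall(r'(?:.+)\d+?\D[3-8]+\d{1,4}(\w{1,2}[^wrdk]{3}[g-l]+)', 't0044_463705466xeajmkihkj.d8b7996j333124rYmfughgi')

This matches one or more of any character (non-capturing group); then one or more of a digit (lazy), then a non-digit; then one or more of a character in [3-8], then 1 to 4 of a digit; then 1 to 2 of a word character, then exactly 3 of any character except [wrdk], then one or more of a character in [g-l] (captured).
One capturing group, so `findall` returns just the captured substring from the one match — 1 in all.

['rYmfughgi']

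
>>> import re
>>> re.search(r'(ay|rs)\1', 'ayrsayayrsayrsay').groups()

('ay',)

The match spans [4:8] → 'ayay'.
Captured: group 1 = 'ay'.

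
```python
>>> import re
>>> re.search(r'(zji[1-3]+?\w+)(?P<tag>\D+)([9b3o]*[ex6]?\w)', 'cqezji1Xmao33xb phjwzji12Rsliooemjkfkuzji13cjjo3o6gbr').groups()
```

('zji1Xmao33xb', ' phjwzji', '1')

Pattern: the literal 'zji', then one or more of a character in [1-3] (lazy), then one or more of a word character (captured); then one or more of a non-digit (captured as 'tag'); then zero or more of one of [9b3o], then optionally one of [ex6], then a word character (captured).
Unlike `match`, `search` isn't anchored — it looks for the pattern anywhere in the string.
The match spans [3:24] → 'zji1Xmao33xb phjwzji1'.
Captured: group 1 = 'zji1Xmao33xb', group 2 = ' phjwzji', group 3 = '1'.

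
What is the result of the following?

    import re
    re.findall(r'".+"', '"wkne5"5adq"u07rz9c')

Matches: at [0:12] → '"wkne5"5adq"'.
`findall` yields the raw match text (1 of them) because the pattern has no groups.

['"wkne5"5adq"']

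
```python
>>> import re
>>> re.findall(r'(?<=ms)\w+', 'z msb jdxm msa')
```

['b', 'a']

Lookahead/lookbehind check context without consuming it, so the matched span excludes the asserted characters.
No capturing groups, so `findall` returns the 2 full match strings.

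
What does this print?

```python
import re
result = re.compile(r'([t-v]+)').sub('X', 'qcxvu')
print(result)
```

qcxX

Pattern: one or more of a character in [t-v] (captured).
Every occurrence is swapped for 'X'.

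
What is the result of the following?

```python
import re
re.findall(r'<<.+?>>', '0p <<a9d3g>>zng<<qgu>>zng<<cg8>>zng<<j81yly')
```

The `?` after the quantifier makes it lazy — it takes as little as possible before letting the rest of the pattern try.
Matches: at [3:12] → '<<a9d3g>>'; at [15:22] → '<<qgu>>'; at [25:32] → '<<cg8>>'.
With no groups in the pattern, `findall` gives back each whole match — 3 here.

['<<a9d3g>>', '<<qgu>>', '<<cg8>>']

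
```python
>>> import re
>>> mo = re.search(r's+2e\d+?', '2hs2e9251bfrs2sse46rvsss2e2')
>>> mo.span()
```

(2, 6)

This matches one or more of a literal 's'; then the literal '2e', then one or more of a digit (lazy).
`search` walks the string left to right and returns the first match it finds.
The match spans [2:6] → 's2e9'.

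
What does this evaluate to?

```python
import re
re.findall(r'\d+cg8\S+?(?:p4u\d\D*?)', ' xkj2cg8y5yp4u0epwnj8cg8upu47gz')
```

['2cg8y5yp4u0']

Pattern: one or more of a digit, then the literal 'cg8', then one or more of a non-whitespace character (lazy); then the literal 'p4u', then a digit, then zero or more of a non-digit (lazy) (non-capturing group).
A `+?`/`*?`/`{m,n}?` starts at its minimum and grows only as far as needed for what follows to match.
Matches: at [4:15] → '2cg8y5yp4u0'.
`findall` yields the raw match text (1 of them) because the pattern has no groups.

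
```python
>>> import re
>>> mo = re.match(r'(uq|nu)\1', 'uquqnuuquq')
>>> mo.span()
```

(0, 4)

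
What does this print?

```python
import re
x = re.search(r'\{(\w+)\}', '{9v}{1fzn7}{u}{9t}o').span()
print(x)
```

`re.search` scans for the first position where the pattern succeeds.
The match spans [0:4] → '{9v}'.
Captured: group 1 = '9v'.

(0, 4)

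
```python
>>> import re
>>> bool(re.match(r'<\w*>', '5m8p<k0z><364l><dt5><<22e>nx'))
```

False

`match` is anchored at position 0; if the pattern doesn't fit there, it returns None.
Here the string doesn't start with a match, so the call returns None, and `bool(None)` is False.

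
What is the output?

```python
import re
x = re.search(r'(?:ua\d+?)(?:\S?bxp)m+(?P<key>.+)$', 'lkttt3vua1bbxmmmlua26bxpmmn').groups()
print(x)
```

('n',)

This matches the literal 'ua', then one or more of a digit (lazy) (non-capturing group); then optionally a non-whitespace character, then the literal 'bxp' (non-capturing group); then one or more of a literal 'm'; then one or more of any character (captured as 'key'); then anchored at the end.
`re.search` scans for the first position where the pattern succeeds.
The match spans [17:27] → 'ua26bxpmmn'.
Captured: group 1 = 'n'.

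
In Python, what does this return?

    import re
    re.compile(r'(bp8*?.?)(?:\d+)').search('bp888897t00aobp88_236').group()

The match spans [0:8] → 'bp888897'.

'bp888897'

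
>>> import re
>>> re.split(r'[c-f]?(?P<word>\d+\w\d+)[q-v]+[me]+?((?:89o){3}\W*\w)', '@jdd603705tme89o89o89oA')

['@jd', '603705', '89o89o89oA', '']

The pattern matches optionally a character in [c-f]; then one or more of a digit, then a word character, then one or more of a digit (captured as 'word'); then one or more of a character in [q-v], then one or more of one of [me] (lazy); then the literal '89o' repeated 3 times, then zero or more of a non-word character, then a word character (captured).
Matches to split on: at [3:23] → 'd603705tme89o89o89oA'.
With a capturing group present, the delimiter's captured portion is kept in the result list.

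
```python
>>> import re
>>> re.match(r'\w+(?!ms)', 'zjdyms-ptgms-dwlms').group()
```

The negative lookahead/lookbehind blocks any match where the forbidden context is present.
`match` is anchored at position 0; if the pattern doesn't fit there, it returns None.
The match spans [0:6] → 'zjdyms'.

'zjdyms'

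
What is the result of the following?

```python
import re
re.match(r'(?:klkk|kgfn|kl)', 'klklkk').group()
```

`match` is anchored at position 0; if the pattern doesn't fit there, it returns None.
The match spans [0:2] → 'kl'.

'kl'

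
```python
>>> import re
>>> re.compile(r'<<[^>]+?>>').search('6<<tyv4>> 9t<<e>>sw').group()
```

The match spans [1:9] → '<<tyv4>>'.

'<<tyv4>>'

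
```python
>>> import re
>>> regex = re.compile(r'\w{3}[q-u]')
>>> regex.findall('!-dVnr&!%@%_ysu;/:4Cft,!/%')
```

This matches exactly 3 of a word character; then a character in [q-u].
Walking the string: at [2:6] → 'dVnr'; at [11:15] → '_ysu'; at [18:22] → '4Cft'.
`findall` yields the raw match text (3 of them) because the pattern has no groups.

['dVnr', '_ysu', '4Cft']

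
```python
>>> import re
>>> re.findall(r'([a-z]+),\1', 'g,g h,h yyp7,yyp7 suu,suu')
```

A backreference is literal: `\1` must see the identical characters the first group matched.
Walking the string: at [0:3] match 'g,g', group 1 = 'g'; at [4:7] match 'h,h', group 1 = 'h'; at [18:25] match 'suu,suu', group 1 = 'suu'.
Because there's exactly one group, `findall` drops the full match and keeps group 1 from each hit.

['g', 'h', 'suu']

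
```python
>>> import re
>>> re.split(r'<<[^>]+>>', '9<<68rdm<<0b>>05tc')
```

Matches to split on: at [1:14] → '<<68rdm<<0b>>'.
`split` removes every match and returns the 2 fragments in between.

['9', '05tc']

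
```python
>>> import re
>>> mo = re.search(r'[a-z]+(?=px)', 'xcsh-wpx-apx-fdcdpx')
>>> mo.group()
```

'w'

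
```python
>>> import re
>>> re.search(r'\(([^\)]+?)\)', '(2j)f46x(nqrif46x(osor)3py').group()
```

The match spans [0:4] → '(2j)'.

'(2j)'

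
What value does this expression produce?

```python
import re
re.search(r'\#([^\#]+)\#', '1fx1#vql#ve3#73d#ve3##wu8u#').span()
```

(4, 9)

`search` walks the string left to right and returns the first match it finds.
The match spans [4:9] → '#vql#'.
Captured: group 1 = 'vql'.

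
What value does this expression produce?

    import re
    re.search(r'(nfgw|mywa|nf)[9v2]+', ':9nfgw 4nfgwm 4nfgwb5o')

None

`re.search` scans for the first position where the pattern succeeds.
Here the pattern never matches, so the call returns None.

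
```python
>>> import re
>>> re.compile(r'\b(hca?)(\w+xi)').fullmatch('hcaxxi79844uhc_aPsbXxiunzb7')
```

None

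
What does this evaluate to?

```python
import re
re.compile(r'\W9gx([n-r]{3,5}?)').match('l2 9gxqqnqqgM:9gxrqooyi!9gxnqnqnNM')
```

The pattern matches a non-word character, then the literal '9gx'; then 3 to 5 of a character in [n-r] (lazy) (captured).
`match` is anchored at position 0; if the pattern doesn't fit there, it returns None.
Here the pattern fails at index 0, so the call returns None.

None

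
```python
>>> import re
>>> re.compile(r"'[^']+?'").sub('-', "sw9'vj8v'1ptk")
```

Matches: at [3:9] → "'vj8v'".
Each match is replaced by '-'.

'sw9-1ptk'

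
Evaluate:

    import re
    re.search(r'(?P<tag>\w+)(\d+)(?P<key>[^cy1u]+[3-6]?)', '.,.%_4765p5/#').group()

This matches one or more of a word character (captured as 'tag'); then one or more of a digit (captured); then one or more of any character except [cy1u], then optionally a character in [3-6] (captured as 'key').
`re.search` scans for the first position where the pattern succeeds.
The match spans [4:13] → '_4765p5/#'.
Captured: group 1 = '_4765p', group 2 = '5', group 3 = '/#'.

'_4765p5/#'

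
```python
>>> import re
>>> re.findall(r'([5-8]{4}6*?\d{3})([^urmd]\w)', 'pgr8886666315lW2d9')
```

The `?` after the quantifier makes it lazy — it takes as little as possible before letting the rest of the pattern try.
Multiple groups make `findall` return tuples — one 2-tuple for the one match.

[('8886666', '31')]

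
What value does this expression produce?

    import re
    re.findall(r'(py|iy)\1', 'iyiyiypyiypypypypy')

['iy', 'py', 'py']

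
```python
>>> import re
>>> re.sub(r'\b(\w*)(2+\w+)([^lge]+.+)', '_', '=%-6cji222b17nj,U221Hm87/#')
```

'=%-_'

This matches a word boundary (`\b`, zero-width); then zero or more of a word character (captured); then one or more of the literal '2', then one or more of a word character (captured); then one or more of any character except [lge], then one or more of any character (captured).
Matches: at [3:26] → '6cji222b17nj,U221Hm87/#'.
`sub` substitutes '_' at each match site.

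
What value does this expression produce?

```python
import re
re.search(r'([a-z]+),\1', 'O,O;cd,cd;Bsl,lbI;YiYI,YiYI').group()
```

'cd,cd'

The backreference `\1` re-matches whatever the first group consumed, character for character.
`re.search` scans for the first position where the pattern succeeds.
The match spans [4:9] → 'cd,cd'.
Captured: group 1 = 'cd'.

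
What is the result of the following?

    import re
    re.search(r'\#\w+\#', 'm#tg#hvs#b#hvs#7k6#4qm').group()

Unlike `match`, `search` isn't anchored — it looks for the pattern anywhere in the string.
The match spans [1:5] → '#tg#'.

'#tg#'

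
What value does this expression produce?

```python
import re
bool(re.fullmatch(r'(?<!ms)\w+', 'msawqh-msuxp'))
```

False

Because the assertion is negative and zero-width, positions next to the forbidden text are skipped.
`re.fullmatch` requires the pattern to consume the entire string.
Here the string isn't matched end-to-end, so the call returns None, and `bool(None)` is False.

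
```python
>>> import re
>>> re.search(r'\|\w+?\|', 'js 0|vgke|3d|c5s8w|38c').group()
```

'|vgke|'

`re.search` scans for the first position where the pattern succeeds.
The match spans [4:10] → '|vgke|'.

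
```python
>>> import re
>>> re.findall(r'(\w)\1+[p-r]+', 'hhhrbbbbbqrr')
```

`\1` is not a pattern — it's the concrete string captured by group 1, re-applied verbatim.
Walking the string: at [0:4] match 'hhhr', group 1 = 'h'; at [4:12] match 'bbbbbqrr', group 1 = 'b'.
Because there's exactly one group, `findall` drops the full match and keeps group 1 from each hit.

['h', 'b']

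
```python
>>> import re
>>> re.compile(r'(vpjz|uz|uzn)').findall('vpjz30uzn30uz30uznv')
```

Branches in `(...|...)` are attempted left-to-right; the first branch that allows the whole pattern to succeed is taken.
`findall` collects group 1 from each match (4 total).

['vpjz', 'uz', 'uz', 'uz']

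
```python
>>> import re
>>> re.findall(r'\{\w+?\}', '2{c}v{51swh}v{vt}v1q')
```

`findall` yields the raw match text (3 of them) because the pattern has no groups.

['{c}', '{51swh}', '{vt}']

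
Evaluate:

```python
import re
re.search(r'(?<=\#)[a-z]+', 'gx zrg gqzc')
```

None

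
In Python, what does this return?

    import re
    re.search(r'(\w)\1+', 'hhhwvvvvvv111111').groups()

`\1` has to match the exact text group 1 already captured.
`search` walks the string left to right and returns the first match it finds.
The match spans [0:3] → 'hhh'.
Captured: group 1 = 'h'.

('h',)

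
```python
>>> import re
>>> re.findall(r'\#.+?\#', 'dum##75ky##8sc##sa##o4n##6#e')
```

['##75ky#', '#8sc#', '#sa#', '#o4n#', '#6#']

Since nothing is captured, `findall` lists the 5 matched substrings directly.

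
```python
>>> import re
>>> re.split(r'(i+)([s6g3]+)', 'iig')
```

['', 'ii', 'g', '']

This matches one or more of a literal 'i' (captured); then one or more of one of [s6g3] (captured).
`re.split` interleaves the captured-group text with the surrounding fragments.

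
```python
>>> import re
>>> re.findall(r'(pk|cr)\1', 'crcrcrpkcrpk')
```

The backreference `\1` re-matches whatever the first group consumed, character for character.
Matches: at [0:4] match 'crcr', group 1 = 'cr'.
`findall` collects group 1 from the one match (1 total).

['cr']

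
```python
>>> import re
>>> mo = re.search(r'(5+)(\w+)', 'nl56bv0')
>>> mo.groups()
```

Pattern: one or more of a literal '5' (captured); then one or more of a word character (captured).
`re.search` tries every starting position until one works.
The match spans [2:7] → '56bv0'.
Captured: group 1 = '5', group 2 = '6bv0'.

('5', '6bv0')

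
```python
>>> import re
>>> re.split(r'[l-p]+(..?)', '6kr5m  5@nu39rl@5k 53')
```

The pattern matches one or more of a character in [l-p]; then any character, then optionally any character (captured).
Matches to split on: at [4:7] → 'm  '; at [9:12] → 'nu3'; at [14:17] → 'l@5'.
`re.split` interleaves the captured-group text with the surrounding fragments.

['6kr5', '  ', '5@', 'u3', '9r', '@5', 'k 53']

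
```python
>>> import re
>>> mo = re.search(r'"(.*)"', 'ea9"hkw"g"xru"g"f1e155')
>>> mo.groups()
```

`re.search` tries every starting position until one works.
The match spans [3:16] → '"hkw"g"xru"g"'.
Captured: group 1 = 'hkw"g"xru"g'.

('hkw"g"xru"g',)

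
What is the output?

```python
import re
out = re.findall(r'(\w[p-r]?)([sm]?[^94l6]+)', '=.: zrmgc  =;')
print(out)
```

Multiple groups make `findall` return tuples — one 2-tuple for the one match.

[('zr', 'mgc  =;')]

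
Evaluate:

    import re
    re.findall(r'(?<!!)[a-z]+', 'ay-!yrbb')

['ay', 'rbb']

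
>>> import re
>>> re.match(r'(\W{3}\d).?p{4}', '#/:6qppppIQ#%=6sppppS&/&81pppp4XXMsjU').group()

'#/:6qpppp'

The pattern matches exactly 3 of a non-word character, then a digit (captured); then optionally any character, then exactly 4 of a literal 'p'.
With `match`, the pattern is implicitly anchored at the beginning.
The match spans [0:9] → '#/:6qpppp'.
Captured: group 1 = '#/:6'.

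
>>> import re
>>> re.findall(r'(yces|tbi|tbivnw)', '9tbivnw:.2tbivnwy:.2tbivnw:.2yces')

['tbi', 'tbi', 'tbi', 'yces']

The regex engine tests alternatives in the order written; an earlier branch that matches wins even if a later one would match more.
`findall` collects group 1 from each match (4 total).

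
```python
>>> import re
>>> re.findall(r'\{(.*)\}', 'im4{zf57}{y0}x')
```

['zf57}{y0']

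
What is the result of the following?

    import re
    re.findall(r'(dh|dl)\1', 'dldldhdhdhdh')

['dl', 'dh', 'dh']

A backreference is literal: `\1` must see the identical characters the first group matched.
Walking the string: at [0:4] match 'dldl', group 1 = 'dl'; at [4:8] match 'dhdh', group 1 = 'dh'; at [8:12] match 'dhdh', group 1 = 'dh'.
With a single group, `findall` returns only what that group captured — 3 items.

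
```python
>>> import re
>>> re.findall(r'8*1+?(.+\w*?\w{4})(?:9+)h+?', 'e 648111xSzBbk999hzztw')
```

['11xSzBbk99']

With the lazy modifier that quantifier settles for the fewest repetitions that let the rest of the pattern succeed (the atoms after it are unaffected and can still be greedy).
`findall` collects group 1 from the one match (1 total).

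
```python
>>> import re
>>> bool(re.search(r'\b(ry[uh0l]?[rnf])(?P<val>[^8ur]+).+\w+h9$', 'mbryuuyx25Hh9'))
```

False

This matches a word boundary (`\b`, zero-width); then the literal 'ry', then optionally one of [uh0l], then one of [rnf] (captured); then one or more of any character except [8ur] (captured as 'val'); then one or more of any character, then one or more of a word character, then the literal 'h9'; then anchored at the end.
Unlike `match`, `search` isn't anchored — it looks for the pattern anywhere in the string.
Here nothing in the string fits, so the call returns None, and `bool(None)` is False.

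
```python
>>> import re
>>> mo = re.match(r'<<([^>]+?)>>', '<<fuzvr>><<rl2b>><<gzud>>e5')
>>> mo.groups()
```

With `match`, the pattern is implicitly anchored at the beginning.
The match spans [0:9] → '<<fuzvr>>'.
Captured: group 1 = 'fuzvr'.

('fuzvr',)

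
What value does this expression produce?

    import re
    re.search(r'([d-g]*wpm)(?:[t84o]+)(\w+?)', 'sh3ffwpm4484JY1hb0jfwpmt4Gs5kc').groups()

('ffwpm', 'J')

The match spans [3:13] → 'ffwpm4484J'.
Captured: group 1 = 'ffwpm', group 2 = 'J'.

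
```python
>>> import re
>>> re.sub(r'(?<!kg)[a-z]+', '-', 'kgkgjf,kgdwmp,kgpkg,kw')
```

A negative assertion filters positions out without eating any characters.
Matches: at [0:6] → 'kgkgjf'; at [7:13] → 'kgdwmp'; at [14:19] → 'kgpkg'; at [20:22] → 'kw'.
`sub` substitutes '-' at each match site.

'-,-,-,-'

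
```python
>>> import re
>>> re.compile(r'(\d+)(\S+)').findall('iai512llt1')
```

[('512', 'llt1')]

With 2 capturing groups, `findall` returns a 2-tuple per match.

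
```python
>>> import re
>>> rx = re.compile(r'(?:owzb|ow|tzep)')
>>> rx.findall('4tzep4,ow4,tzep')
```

['tzep', 'ow', 'tzep']

No capturing groups, so `findall` returns the 3 full match strings.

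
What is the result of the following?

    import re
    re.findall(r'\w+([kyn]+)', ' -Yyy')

['y']

Pattern: one or more of a word character; then one or more of one of [kyn] (captured).
Matches: at [2:5] match 'Yyy', group 1 = 'y'.
With a single group, `findall` returns only what that group captured — 1 item.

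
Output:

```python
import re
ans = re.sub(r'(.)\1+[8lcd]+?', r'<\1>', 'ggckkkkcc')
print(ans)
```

The backreference `\1` re-matches whatever the first group consumed, character for character.
Matches: at [0:3] → 'ggc'; at [3:8] → 'kkkkc'.
Each match is replaced using the text its own group 1 captured.

<g><k>c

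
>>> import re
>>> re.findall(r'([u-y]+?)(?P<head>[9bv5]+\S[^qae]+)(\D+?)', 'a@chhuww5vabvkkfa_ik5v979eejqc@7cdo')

[('uww', '5vabvkkf', 'a'), ('v', '979', 'e')]

A non-greedy quantifier consumes as few characters as it can — just enough that the remainder of the pattern still matches from where it stops; whatever follows it matches normally.
Multiple groups make `findall` return tuples — one 3-tuple for each match.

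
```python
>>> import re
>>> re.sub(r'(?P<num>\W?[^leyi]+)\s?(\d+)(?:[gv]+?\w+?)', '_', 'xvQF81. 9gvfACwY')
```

The pattern matches optionally a non-word character, then one or more of any character except [leyi] (captured as 'num'); then optionally whitespace; then one or more of a digit (captured); then one or more of one of [gv] (lazy), then one or more of a word character (lazy) (non-capturing group).
A `+?`/`*?`/`{m,n}?` starts at its minimum and grows only as far as needed for what follows to match.
Matches: at [0:11] → 'xvQF81. 9gv'.
`sub` substitutes '_' at each match site.

'_fACwY'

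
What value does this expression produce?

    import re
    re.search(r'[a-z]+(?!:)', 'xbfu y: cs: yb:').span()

(0, 4)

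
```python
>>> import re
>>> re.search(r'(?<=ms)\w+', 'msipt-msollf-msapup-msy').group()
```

The positive lookaround only admits positions where the adjacent text matches; those characters stay outside the span.
Unlike `match`, `search` isn't anchored — it looks for the pattern anywhere in the string.
The match spans [2:5] → 'ipt'.

'ipt'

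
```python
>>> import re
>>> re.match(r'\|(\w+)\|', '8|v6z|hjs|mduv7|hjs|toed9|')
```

None

`re.match` won't scan ahead — the pattern has to work from the very first character.
Here the pattern fails at index 0, so the call returns None.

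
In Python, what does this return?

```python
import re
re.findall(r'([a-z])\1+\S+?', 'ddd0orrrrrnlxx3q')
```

`\1` is not a pattern — it's the concrete string captured by group 1, re-applied verbatim.
One capturing group, so `findall` returns just the captured substring from each match — 3 in all.

['d', 'r', 'x']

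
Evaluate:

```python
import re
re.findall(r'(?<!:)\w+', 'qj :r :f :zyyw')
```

['qj', 'yyw']

The negative lookahead/lookbehind blocks any match where the forbidden context is present.
Since nothing is captured, `findall` lists the 2 matched substrings directly.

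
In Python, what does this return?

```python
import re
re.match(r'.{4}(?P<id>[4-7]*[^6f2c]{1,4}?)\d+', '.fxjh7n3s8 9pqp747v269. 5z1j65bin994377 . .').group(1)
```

Pattern: exactly 4 of any character; then zero or more of a character in [4-7], then 1 to 4 of any character except [6f2c] (lazy) (captured as 'id'); then one or more of a digit.
A `+?`/`*?`/`{m,n}?` starts at its minimum and grows only as far as needed for what follows to match.
With `match`, the pattern is implicitly anchored at the beginning.
The match spans [0:6] → '.fxjh7'.
Captured: group 1 = 'h'.

'h'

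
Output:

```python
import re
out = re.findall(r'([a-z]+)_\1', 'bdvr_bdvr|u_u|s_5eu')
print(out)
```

['bdvr', 'u']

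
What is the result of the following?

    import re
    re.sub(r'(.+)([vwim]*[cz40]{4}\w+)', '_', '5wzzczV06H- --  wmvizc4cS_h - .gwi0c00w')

The pattern matches one or more of any character (captured); then zero or more of one of [vwim], then exactly 4 of one of [cz40], then one or more of a word character (captured).
Every occurrence is swapped for '_'.

'_'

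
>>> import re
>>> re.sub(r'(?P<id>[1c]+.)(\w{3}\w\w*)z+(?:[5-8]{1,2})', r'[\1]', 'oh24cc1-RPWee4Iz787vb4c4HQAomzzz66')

This matches one or more of one of [1c], then any character (captured as 'id'); then exactly 3 of a word character, then a word character, then zero or more of a word character (captured); then one or more of a literal 'z'; then 1 to 2 of a character in [5-8] (non-capturing group).
Matches: at [4:34] → 'cc1-RPWee4Iz787vb4c4HQAomzzz66'.
`\1` in the replacement pulls in group 1's text for each match.

'oh24[cc1-]'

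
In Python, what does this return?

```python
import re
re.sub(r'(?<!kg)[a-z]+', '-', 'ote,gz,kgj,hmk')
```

'-,-,-,-'

The negative lookahead/lookbehind blocks any match where the forbidden context is present.
Every occurrence is swapped for '-'.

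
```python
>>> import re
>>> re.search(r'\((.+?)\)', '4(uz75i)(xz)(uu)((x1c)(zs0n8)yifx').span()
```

A non-greedy quantifier consumes as few characters as it can — just enough that the remainder of the pattern still matches from where it stops; whatever follows it matches normally.
`search` walks the string left to right and returns the first match it finds.
The match spans [1:8] → '(uz75i)'.
Captured: group 1 = 'uz75i'.

(1, 8)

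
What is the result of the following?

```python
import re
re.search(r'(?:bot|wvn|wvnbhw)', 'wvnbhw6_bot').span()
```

Alternation isn't longest-match — the leftmost alternative that fits at this position is chosen.
The match spans [0:3] → 'wvn'.

(0, 3)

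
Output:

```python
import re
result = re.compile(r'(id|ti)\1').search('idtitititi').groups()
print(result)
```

The match spans [2:6] → 'titi'.
Captured: group 1 = 'ti'.

('ti',)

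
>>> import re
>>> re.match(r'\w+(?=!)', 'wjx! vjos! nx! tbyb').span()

The lookaround is zero-width — it requires the adjacent text to match without consuming it, so the asserted text isn't part of the match.
`match` is anchored at position 0; if the pattern doesn't fit there, it returns None.
The match spans [0:3] → 'wjx'.

(0, 3)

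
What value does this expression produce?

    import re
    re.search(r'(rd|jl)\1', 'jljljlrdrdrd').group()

The backreference `\1` re-matches whatever the first group consumed, character for character.
`search` walks the string left to right and returns the first match it finds.
The match spans [0:4] → 'jljl'.
Captured: group 1 = 'jl'.

'jljl'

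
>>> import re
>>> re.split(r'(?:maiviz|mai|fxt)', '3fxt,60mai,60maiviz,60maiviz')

`|` is ordered: at each position the engine commits to the first alternative that works.
Matches to split on: at [1:4] → 'fxt'; at [7:10] → 'mai'; at [13:19] → 'maiviz'; at [22:28] → 'maiviz'.
`split` removes every match and returns the 5 fragments in between.

['3', ',60', ',60', ',60', '']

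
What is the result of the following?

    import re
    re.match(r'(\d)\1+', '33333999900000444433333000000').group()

`\1` is not a pattern — it's the concrete string captured by group 1, re-applied verbatim.
`match` is anchored at position 0; if the pattern doesn't fit there, it returns None.
The match spans [0:5] → '33333'.
Captured: group 1 = '3'.

'33333'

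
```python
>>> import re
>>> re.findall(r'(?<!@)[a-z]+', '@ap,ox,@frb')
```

['p', 'ox', 'rb']

`(?!…)`/`(?<!…)` only lets a position through if the neighbouring text does NOT match; no characters are consumed.
Walking the string: at [2:3] → 'p'; at [4:6] → 'ox'; at [9:11] → 'rb'.
Since nothing is captured, `findall` lists the 3 matched substrings directly.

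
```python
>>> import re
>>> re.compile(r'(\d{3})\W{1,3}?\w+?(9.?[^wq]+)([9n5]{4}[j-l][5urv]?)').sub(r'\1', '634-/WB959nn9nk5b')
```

'634b'

The pattern matches exactly 3 of a digit (captured); then 1 to 3 of a non-word character (lazy), then one or more of a word character (lazy); then a literal '9', then optionally any character, then one or more of any character except [wq] (captured); then exactly 4 of one of [9n5], then a character in [j-l], then optionally one of [5urv] (captured).
Matches: at [0:16] → '634-/WB959nn9nk5'.
Each match is replaced using the text its own group 1 captured.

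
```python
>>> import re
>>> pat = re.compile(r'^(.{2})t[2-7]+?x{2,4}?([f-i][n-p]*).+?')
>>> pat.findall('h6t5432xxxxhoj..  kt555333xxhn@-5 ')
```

The pattern matches anchored at the start of the string; then exactly 2 of any character (captured); then the literal 't', then one or more of a character in [2-7] (lazy), then 2 to 4 of a literal 'x' (lazy); then a character in [f-i], then zero or more of a character in [n-p] (captured); then one or more of any character (lazy).
Walking the string: at [0:14] match 'h6t5432xxxxhoj', groups = ('h6', 'ho').
`findall` packs the 2 group values into a tuple for every match.

[('h6', 'ho')]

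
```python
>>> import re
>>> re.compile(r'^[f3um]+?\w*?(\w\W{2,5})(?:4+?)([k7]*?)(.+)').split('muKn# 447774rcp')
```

A non-greedy quantifier consumes as few characters as it can — just enough that the remainder of the pattern still matches from where it stops; whatever follows it matches normally.
The group in the pattern means `split` returns the separators' captures alongside the pieces.

['', 'n# ', '', '47774rcp', '']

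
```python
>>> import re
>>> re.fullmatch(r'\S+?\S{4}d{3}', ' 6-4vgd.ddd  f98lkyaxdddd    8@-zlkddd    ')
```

This matches one or more of a non-whitespace character (lazy); then exactly 4 of a non-whitespace character, then exactly 3 of a literal 'd'.
`fullmatch` succeeds only if the pattern covers the string from start to end.
Here the pattern can't cover the whole string, so the call returns None.

None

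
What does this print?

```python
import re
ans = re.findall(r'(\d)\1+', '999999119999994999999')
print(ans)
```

`\1` has to match the exact text group 1 already captured.
Scanning left to right: at [0:6] match '999999', group 1 = '9'; at [6:8] match '11', group 1 = '1'; at [8:14] match '999999', group 1 = '9'; at [15:21] match '999999', group 1 = '9'.
One capturing group, so `findall` returns just the captured substring from each match — 4 in all.

['9', '1', '9', '9']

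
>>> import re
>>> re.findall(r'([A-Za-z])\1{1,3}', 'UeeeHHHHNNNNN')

['e', 'H', 'N']

A backreference is literal: `\1` must see the identical characters the first group matched.
With a single group, `findall` returns only what that group captured — 3 items.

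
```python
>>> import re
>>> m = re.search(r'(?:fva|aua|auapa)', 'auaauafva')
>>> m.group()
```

'aua'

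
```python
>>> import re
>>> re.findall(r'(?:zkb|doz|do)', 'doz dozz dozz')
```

Branches in `(...|...)` are attempted left-to-right; the first branch that allows the whole pattern to succeed is taken.
Since nothing is captured, `findall` lists the 3 matched substrings directly.

['doz', 'doz', 'doz']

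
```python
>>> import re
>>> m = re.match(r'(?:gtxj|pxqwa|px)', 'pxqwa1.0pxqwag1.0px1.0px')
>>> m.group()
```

`|` is ordered: at each position the engine commits to the first alternative that works.
With `match`, the pattern is implicitly anchored at the beginning.
The match spans [0:5] → 'pxqwa'.

'pxqwa'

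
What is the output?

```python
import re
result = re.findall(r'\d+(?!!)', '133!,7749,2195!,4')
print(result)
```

The negative lookaround is zero-width — it rules out positions where the adjacent text would match, without consuming anything.
Scanning left to right: at [0:2] → '13'; at [5:9] → '7749'; at [10:13] → '219'; at [16:17] → '4'.
No capturing groups, so `findall` returns the 4 full match strings.

['13', '7749', '219', '4']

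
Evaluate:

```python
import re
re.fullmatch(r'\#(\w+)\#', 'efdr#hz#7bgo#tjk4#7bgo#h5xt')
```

None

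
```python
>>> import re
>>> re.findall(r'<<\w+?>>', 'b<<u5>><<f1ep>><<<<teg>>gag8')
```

`findall` yields the raw match text (3 of them) because the pattern has no groups.

['<<u5>>', '<<f1ep>>', '<<teg>>']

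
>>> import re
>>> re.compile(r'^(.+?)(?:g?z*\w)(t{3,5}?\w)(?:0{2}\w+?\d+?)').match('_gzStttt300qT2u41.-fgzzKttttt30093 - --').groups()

The pattern matches anchored at the start of the string; then one or more of any character (lazy) (captured); then optionally the literal 'g', then zero or more of a literal 'z', then a word character (non-capturing group); then 3 to 5 of the literal 't' (lazy), then a word character (captured); then exactly 2 of the literal '0', then one or more of a word character (lazy), then one or more of a digit (lazy) (non-capturing group).
With the lazy modifier that quantifier settles for the fewest repetitions that let the rest of the pattern succeed (the atoms after it are unaffected and can still be greedy).
`match` is anchored at position 0; if the pattern doesn't fit there, it returns None.
The match spans [0:14] → '_gzStttt300qT2'.
Captured: group 1 = '_', group 2 = 'tttt3'.

('_', 'tttt3')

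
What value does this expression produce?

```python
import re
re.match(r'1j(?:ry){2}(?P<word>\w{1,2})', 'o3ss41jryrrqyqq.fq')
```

None

The pattern matches the literal '1j', then the literal 'ry' repeated 2 times; then 1 to 2 of a word character (captured as 'word').
With `match`, the pattern is implicitly anchored at the beginning.
Here the pattern fails at index 0, so the call returns None.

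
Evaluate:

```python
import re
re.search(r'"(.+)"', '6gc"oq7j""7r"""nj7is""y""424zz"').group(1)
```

'oq7j""7r"""nj7is""y""424zz'

The match spans [3:31] → '"oq7j""7r"""nj7is""y""424zz"'.
Captured: group 1 = 'oq7j""7r"""nj7is""y""424zz'.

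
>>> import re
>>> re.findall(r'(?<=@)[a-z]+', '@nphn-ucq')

The `(?=…)`/`(?<=…)` assertion just peeks at neighbouring text; it doesn't advance the match position.
No capturing groups, so `findall` returns the 1 full match string.

['nphn']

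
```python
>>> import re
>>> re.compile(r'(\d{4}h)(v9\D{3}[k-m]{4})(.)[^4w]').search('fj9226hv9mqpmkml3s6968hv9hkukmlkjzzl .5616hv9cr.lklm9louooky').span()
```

This matches exactly 4 of a digit, then a literal 'h' (captured); then the literal 'v9', then exactly 3 of a non-digit, then exactly 4 of a character in [k-m] (captured); then any character (captured); then any character except [4w].
The match spans [2:18] → '9226hv9mqpmkml3s'.

(2, 18)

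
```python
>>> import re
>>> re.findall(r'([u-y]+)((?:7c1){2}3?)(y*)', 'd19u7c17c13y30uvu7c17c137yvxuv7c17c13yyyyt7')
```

[('u', '7c17c13', 'y'), ('uvu', '7c17c13', ''), ('yvxuv', '7c17c13', 'yyyy')]

3 groups means each result is a tuple of 3 captured strings — 3 here.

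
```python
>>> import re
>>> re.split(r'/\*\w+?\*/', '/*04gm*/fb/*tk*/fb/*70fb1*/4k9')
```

Matches to split on: at [0:8] → '/*04gm*/'; at [10:16] → '/*tk*/'; at [18:27] → '/*70fb1*/'.
Splitting on the pattern gives 4 pieces.

['', 'fb', 'fb', '4k9']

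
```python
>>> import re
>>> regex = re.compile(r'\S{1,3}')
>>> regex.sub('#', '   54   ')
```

'   #   '

This matches 1 to 3 of a non-whitespace character.
Matches: at [3:5] → '54'.
Every occurrence is swapped for '#'.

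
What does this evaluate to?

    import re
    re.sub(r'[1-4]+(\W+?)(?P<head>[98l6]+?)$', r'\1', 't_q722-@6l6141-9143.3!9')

The pattern matches one or more of a character in [1-4]; then one or more of a non-word character (lazy) (captured); then one or more of one of [98l6] (lazy) (captured as 'head'); then anchored at the end.
Matches: at [20:23] → '3!9'.
Each match is replaced using the text its own group 1 captured.

't_q722-@6l6141-9143.!'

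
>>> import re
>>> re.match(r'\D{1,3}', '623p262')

None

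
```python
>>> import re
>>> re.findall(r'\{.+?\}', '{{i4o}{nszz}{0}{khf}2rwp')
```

`findall` yields the raw match text (4 of them) because the pattern has no groups.

['{{i4o}', '{nszz}', '{0}', '{khf}']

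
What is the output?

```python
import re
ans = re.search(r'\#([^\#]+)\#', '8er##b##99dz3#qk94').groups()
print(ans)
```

Unlike `match`, `search` isn't anchored — it looks for the pattern anywhere in the string.
The match spans [4:7] → '#b#'.
Captured: group 1 = 'b'.

('b',)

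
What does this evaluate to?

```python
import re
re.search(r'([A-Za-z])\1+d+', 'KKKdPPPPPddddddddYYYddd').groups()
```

('K',)

The match spans [0:4] → 'KKKd'.
Captured: group 1 = 'K'.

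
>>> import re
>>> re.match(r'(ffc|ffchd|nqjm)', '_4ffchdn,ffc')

`re.match` won't scan ahead — the pattern has to work from the very first character.
Here the string doesn't start with a match, so the call returns None.

None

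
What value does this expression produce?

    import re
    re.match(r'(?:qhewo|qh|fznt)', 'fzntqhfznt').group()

'fznt'

With `match`, the pattern is implicitly anchored at the beginning.
The match spans [0:4] → 'fznt'.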